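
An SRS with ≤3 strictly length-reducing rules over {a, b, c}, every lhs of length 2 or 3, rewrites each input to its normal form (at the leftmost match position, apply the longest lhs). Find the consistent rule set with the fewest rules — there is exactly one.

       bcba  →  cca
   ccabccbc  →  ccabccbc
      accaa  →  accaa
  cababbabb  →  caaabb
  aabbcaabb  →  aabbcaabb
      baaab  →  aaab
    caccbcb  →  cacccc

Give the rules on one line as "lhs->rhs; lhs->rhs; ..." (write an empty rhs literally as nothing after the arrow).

ba->a; bcb->cc

  | bcba => cca
  | ccabccbc
  | accaa
  | cababbabb => caabbabb => caababb => caaabb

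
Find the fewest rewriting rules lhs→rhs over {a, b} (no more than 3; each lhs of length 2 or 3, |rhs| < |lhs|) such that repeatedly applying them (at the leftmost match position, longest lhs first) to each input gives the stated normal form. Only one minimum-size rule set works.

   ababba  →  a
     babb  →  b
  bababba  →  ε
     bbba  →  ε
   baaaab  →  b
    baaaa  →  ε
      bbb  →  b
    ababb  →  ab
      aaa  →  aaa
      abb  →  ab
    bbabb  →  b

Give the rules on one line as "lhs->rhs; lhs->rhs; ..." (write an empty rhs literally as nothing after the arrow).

  | ababba => abba => aba => a
  | babb => bb => b
  | bababba => babba => bba => ba => ε
  | bbba => bba => ba => ε

ba->; baa->ba; bb->b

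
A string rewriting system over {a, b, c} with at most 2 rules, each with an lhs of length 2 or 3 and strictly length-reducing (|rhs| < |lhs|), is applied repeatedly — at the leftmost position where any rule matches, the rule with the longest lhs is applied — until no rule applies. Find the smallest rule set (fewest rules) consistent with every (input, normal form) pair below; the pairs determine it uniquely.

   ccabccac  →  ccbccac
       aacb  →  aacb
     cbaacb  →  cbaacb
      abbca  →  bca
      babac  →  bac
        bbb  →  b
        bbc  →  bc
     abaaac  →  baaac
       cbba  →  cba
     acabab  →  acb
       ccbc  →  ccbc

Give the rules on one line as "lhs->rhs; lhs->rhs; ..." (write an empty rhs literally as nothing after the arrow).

  | ccabccac => ccbccac
  | aacb
  | cbaacb
  | abbca => bbca => bca

ab->b; bb->b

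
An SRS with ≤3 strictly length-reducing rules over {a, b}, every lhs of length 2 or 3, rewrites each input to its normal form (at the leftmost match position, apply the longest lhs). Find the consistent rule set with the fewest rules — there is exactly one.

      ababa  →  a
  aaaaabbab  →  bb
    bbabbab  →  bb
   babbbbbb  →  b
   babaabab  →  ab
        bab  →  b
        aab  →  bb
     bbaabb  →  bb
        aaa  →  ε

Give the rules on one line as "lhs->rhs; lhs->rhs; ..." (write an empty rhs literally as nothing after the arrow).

  | ababa => aba => a
  | aaaaabbab => baaabbab => aabbab => bbbab => aab => bb
  | bbabbab => bbbab => aab => bb
  | babbbbbb => bbbbbb => abbb => aa => b

aa->b; ba->; bbb->a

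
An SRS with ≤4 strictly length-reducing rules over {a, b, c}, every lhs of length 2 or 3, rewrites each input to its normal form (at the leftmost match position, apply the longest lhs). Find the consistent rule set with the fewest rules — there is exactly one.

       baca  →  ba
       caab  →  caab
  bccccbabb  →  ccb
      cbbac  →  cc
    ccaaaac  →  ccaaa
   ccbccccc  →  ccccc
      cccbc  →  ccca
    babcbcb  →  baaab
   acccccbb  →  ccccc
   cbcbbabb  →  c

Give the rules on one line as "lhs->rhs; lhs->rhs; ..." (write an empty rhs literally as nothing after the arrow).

  | baca => ba
  | caab
  | bccccbabb => acccbabb => ccbabb => ccbac => ccb
  | cbbac => ccac => cc

ac->; bb->c; bc->a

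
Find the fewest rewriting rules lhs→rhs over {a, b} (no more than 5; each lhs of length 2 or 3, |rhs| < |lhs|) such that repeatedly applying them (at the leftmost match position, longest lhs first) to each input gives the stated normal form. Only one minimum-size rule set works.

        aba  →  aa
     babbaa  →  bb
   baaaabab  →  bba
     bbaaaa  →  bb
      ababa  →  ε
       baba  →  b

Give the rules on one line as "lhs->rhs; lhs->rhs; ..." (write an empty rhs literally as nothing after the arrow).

  | aba => aa
  | babbaa => bbaa => bb
  | baaaabab => baabab => bbab => bba
  | bbaaaa => bbaa => bb

aaa->; ab->a; abb->b; baa->b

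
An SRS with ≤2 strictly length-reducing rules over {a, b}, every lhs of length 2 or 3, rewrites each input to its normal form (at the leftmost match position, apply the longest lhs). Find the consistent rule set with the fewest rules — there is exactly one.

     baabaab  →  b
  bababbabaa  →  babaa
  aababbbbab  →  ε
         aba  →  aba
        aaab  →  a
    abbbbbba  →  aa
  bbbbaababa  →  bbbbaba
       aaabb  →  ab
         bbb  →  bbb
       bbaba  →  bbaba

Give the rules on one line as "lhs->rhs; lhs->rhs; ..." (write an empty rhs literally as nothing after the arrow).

aab->; abb->a

  | baabaab => baab => b
  | bababbabaa => babaabaa => babaa
  | aababbbbab => abbbbab => abbab => aab => ε
  | aba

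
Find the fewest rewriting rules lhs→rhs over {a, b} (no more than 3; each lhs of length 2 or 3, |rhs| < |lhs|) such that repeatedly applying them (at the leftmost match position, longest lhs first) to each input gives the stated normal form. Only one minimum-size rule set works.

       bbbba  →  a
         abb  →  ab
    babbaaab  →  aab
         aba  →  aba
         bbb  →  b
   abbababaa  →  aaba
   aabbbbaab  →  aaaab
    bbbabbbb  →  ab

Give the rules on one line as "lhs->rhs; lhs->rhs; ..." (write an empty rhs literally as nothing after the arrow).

  | bbbba => bbba => bba => a
  | abb => ab
  | babbaaab => baaaab => aab
  | aba

baa->; bb->b; bba->a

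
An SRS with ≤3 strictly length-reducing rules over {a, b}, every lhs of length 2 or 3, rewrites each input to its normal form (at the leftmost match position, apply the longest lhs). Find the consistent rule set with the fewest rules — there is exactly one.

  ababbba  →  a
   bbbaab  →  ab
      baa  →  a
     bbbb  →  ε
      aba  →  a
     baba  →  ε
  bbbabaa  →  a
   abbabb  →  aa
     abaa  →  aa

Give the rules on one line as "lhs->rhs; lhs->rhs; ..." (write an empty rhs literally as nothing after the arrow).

  | ababbba => abbba => aba => a
  | bbbaab => baab => ab
  | baa => a
  | bbbb => bb => ε

ba->; bb->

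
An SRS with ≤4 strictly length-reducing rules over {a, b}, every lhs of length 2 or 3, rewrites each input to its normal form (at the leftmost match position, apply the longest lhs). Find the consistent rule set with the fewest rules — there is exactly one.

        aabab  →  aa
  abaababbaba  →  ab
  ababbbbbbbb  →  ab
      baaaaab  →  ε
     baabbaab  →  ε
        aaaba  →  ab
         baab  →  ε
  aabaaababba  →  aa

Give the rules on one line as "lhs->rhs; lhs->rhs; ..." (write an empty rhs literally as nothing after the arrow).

aaa->a; ba->b; bb->

  | aabab => aabb => aa
  | abaababbaba => abababbaba => abbabbaba => aabbaba => aaaba => aba => ab
  | ababbbbbbbb => abbbbbbbbb => abbbbbbb => abbbbb => abbb => ab
  | baaaaab => baaaab => baaab => baab => bab => bb => ε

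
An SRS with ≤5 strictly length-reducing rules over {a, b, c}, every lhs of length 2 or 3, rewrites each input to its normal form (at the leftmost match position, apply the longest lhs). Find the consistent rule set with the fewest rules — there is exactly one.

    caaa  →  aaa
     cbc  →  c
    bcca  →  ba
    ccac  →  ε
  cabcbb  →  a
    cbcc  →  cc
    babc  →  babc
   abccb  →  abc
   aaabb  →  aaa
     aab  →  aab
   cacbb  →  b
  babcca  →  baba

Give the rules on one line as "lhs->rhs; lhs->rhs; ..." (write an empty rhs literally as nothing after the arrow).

bb->; ca->a; cac->b; cb->

  | caaa => aaa
  | cbc => c
  | bcca => bca => ba
  | ccac => cb => ε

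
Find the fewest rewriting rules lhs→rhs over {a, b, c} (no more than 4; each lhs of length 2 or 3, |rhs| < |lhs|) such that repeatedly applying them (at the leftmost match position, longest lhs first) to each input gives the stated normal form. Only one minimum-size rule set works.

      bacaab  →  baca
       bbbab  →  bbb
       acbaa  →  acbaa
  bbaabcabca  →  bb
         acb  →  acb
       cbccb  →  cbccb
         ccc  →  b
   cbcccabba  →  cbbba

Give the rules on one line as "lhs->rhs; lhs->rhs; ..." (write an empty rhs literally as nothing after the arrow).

ab->; cca->b; ccc->b

  | bacaab => baca
  | bbbab => bbb
  | acbaa
  | bbaabcabca => bbacabca => bbacca => bbab => bb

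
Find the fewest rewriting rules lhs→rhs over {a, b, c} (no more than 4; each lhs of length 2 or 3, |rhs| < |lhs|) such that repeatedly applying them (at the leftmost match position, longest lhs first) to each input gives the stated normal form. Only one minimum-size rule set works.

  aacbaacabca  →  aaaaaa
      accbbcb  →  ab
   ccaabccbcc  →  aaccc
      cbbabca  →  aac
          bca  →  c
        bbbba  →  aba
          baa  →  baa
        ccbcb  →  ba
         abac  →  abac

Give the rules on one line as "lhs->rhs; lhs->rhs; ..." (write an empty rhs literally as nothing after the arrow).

  | aacbaacabca => aaaaacabca => aaaaabbca => aaaaacca => aaaaacb => aaaaaa
  | accbbcb => acabcb => abbcb => accb => aca => ab
  | ccaabccbcc => cbabccbcc => aabccbcc => aabcacc => aabbcc => aaccc
  | cbbabca => ababca => aabca => aabb => aac

bab->ab; bb->c; ca->b; cb->a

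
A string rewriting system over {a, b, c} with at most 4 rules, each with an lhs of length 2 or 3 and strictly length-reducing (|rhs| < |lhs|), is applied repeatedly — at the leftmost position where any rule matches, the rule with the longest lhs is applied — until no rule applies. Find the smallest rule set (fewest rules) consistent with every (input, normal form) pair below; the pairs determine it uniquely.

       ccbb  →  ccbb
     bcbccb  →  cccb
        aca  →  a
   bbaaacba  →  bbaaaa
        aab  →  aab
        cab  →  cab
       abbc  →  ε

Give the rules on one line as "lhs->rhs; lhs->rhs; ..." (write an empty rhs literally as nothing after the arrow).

  | ccbb
  | bcbccb => cbccb => cccb
  | aca => a
  | bbaaacba => bbaaaa

ac->; acb->a; bc->c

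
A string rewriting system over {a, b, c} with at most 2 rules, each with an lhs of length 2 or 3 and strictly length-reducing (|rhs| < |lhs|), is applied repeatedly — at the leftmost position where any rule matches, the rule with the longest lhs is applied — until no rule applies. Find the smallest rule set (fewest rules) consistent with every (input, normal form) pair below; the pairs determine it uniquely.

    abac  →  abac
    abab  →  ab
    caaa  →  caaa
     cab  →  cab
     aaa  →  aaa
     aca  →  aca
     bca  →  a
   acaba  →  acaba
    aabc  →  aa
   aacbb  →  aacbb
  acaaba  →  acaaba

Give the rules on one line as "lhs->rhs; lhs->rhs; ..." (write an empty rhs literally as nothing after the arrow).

bab->b; bc->

  | abac
  | abab => ab
  | caaa
  | cab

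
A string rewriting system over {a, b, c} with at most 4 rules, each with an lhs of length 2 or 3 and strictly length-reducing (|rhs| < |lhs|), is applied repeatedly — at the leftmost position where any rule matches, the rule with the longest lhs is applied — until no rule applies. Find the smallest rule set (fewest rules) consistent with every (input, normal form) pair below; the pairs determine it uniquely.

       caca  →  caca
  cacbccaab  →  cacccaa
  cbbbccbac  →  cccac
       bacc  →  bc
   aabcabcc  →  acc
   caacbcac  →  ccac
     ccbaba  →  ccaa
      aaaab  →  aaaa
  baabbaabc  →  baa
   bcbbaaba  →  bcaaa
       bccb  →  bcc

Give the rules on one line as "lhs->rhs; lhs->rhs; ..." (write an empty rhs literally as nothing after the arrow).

  | caca
  | cacbccaab => cacccaab => cacccaa
  | cbbbccbac => cbbccbac => cbccbac => cccbac => cccac
  | bacc => bc

aac->; ab->a; bac->b; cb->c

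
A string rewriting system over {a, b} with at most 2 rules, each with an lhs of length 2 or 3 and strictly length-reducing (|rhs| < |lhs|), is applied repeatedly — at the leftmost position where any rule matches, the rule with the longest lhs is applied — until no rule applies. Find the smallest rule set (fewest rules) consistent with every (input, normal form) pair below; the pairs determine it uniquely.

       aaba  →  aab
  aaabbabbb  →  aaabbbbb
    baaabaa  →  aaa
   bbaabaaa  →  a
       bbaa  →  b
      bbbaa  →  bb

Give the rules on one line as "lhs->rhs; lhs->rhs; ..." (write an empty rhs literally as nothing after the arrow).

  | aaba => aab
  | aaabbabbb => aaabbbbb
  | baaabaa => aabaa => aaa
  | bbaabaaa => babaaa => bbaaa => baa => a

ba->b; baa->a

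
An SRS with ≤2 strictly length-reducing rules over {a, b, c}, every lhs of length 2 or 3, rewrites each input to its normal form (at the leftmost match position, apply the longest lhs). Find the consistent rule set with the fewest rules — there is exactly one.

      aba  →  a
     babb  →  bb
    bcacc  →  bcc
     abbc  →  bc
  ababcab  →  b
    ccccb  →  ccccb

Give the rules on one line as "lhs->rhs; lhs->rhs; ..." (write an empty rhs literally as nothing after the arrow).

  | aba => a
  | babb => bb
  | bcacc => bcc
  | abbc => bc

ab->; ca->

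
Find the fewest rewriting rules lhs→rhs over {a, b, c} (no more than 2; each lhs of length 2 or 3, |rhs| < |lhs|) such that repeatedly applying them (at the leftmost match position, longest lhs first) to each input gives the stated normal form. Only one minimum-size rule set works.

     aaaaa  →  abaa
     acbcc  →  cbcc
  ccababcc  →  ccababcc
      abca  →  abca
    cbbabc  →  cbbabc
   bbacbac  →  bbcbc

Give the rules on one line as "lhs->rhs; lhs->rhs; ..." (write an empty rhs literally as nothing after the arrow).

  | aaaaa => abaa
  | acbcc => cbcc
  | ccababcc
  | abca

aaa->ab; ac->c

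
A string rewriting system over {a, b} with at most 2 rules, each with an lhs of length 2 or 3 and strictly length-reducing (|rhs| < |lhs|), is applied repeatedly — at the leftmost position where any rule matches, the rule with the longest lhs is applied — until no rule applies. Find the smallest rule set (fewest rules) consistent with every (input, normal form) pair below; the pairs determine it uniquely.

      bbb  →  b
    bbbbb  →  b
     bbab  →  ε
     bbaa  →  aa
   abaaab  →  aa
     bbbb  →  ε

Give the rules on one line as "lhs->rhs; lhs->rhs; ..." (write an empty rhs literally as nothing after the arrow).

ab->; bb->

  | bbb => b
  | bbbbb => bbb => b
  | bbab => ab => ε
  | bbaa => aa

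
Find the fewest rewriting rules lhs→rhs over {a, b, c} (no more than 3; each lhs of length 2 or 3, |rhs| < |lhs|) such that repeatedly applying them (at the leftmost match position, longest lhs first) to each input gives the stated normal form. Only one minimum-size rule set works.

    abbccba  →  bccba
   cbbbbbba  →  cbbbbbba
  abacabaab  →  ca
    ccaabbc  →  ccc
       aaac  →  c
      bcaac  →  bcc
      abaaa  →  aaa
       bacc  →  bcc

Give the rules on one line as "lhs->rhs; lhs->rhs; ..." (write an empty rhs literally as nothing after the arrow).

ab->; ac->c

  | abbccba => bccba
  | cbbbbbba
  | abacabaab => acabaab => cabaab => caab => ca
  | ccaabbc => ccabc => ccc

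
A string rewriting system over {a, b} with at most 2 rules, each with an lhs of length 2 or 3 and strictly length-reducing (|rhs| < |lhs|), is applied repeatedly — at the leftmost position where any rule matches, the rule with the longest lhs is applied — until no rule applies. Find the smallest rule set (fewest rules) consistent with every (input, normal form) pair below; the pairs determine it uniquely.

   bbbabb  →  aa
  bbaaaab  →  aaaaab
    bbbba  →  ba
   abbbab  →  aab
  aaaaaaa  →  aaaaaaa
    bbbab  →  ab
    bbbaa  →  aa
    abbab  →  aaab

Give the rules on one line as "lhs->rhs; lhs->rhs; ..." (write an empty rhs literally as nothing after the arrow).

  | bbbabb => abb => aa
  | bbaaaab => aaaaab
  | bbbba => ba
  | abbbab => aab

bb->a; bbb->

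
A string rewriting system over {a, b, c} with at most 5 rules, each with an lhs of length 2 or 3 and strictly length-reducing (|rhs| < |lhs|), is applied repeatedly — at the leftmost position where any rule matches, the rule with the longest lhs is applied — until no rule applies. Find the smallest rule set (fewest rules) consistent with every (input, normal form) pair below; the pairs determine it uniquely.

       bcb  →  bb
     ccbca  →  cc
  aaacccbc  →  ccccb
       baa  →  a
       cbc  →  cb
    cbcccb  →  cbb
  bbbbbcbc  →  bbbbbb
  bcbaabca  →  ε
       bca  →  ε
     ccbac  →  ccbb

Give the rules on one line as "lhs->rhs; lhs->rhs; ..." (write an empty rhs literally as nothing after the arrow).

aaa->c; ba->; bac->bb; bc->b

  | bcb => bb
  | ccbca => ccba => cc
  | aaacccbc => ccccbc => ccccb
  | baa => a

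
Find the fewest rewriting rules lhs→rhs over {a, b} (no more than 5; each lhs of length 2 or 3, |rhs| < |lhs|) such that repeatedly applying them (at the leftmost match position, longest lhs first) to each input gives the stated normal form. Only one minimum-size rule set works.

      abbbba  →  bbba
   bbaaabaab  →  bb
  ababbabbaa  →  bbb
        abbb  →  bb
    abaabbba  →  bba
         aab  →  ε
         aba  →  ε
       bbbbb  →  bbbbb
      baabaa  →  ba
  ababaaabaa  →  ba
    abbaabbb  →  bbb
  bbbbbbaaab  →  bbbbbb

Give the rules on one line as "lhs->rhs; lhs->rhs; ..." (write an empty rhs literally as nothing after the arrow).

  | abbbba => bbba
  | bbaaabaab => bbabaab => bbab => bb
  | ababbabbaa => bbabbaa => bbbaa => bbb
  | abbb => bb

aa->; aab->ab; ab->; aba->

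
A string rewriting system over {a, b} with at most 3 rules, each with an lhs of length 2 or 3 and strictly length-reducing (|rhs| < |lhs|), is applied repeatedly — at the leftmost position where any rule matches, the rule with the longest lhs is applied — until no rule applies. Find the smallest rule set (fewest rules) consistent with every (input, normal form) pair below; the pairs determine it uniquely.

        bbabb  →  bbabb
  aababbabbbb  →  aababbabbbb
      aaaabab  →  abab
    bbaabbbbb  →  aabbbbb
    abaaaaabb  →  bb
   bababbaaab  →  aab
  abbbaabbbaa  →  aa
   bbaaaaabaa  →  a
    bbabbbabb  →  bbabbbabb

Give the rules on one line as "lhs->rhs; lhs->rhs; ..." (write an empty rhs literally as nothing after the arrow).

aaa->; baa->aa

  | bbabb
  | aababbabbbb
  | aaaabab => abab
  | bbaabbbbb => baabbbbb => aabbbbb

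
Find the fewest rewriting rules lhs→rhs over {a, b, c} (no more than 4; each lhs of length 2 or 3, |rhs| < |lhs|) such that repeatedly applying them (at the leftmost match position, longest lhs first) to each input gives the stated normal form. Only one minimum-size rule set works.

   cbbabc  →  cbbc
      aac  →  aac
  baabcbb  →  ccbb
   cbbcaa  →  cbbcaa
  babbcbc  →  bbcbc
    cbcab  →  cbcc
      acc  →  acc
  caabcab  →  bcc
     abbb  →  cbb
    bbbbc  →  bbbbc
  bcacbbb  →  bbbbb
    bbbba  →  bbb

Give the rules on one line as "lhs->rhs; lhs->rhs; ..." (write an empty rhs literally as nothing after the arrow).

  | cbbabc => cbbc
  | aac
  | baabcbb => abcbb => ccbb
  | cbbcaa

ab->c; ba->; cac->b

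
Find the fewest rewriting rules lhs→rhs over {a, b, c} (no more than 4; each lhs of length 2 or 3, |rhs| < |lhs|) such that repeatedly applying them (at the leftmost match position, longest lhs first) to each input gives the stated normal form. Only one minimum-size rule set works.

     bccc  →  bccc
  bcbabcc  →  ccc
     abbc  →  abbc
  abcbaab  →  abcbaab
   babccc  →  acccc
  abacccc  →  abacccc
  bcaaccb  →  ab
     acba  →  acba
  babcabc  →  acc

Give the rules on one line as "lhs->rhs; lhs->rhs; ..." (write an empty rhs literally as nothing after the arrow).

bab->ac; bca->; cab->; ccb->b

  | bccc
  | bcbabcc => bcaccc => ccc
  | abbc
  | abcbaab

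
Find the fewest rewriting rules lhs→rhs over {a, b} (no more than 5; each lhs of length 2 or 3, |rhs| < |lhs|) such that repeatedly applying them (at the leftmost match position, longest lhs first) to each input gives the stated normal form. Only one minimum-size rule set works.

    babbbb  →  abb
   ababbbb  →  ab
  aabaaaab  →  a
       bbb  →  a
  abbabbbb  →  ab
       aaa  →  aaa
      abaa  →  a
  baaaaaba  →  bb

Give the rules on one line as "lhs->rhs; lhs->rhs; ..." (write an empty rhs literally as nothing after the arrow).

aab->bb; aba->; ba->b; bbb->a

  | babbbb => bbbbb => abb
  | ababbbb => bbbb => ab
  | aabaaaab => bbaaaab => bbaaab => bbaab => bbab => bbb => a
  | bbb => a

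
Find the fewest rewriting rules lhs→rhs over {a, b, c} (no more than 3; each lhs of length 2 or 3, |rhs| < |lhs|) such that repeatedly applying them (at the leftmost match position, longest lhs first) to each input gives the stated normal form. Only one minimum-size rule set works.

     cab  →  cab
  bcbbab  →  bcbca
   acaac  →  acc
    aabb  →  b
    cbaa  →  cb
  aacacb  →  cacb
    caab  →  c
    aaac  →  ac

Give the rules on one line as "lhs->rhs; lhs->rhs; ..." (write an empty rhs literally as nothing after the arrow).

aa->; aab->; bab->ca

  | cab
  | bcbbab => bcbca
  | acaac => acc
  | aabb => b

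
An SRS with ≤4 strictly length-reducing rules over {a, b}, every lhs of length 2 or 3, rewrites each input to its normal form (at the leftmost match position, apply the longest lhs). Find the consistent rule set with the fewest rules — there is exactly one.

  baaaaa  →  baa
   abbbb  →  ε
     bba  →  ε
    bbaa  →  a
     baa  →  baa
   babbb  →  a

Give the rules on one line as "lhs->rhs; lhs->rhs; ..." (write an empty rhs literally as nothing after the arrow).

  | baaaaa => baa
  | abbbb => aabb => aaa => ε
  | bba => ε
  | bbaa => a

aaa->; bab->; bb->a; bba->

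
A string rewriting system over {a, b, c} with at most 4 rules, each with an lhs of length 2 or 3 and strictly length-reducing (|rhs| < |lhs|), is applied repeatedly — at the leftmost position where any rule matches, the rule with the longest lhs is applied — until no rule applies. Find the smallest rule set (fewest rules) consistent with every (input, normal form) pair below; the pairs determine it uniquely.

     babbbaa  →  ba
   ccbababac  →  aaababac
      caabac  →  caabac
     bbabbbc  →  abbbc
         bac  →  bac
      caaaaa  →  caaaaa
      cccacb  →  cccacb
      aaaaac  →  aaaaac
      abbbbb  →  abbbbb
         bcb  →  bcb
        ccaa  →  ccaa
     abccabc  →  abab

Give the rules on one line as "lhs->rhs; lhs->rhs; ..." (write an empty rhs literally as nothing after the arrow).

  | babbbaa => babaa => ba
  | ccbababac => aaababac
  | caabac
  | bbabbbc => abbbc

abc->ab; baa->; bba->a; ccb->aa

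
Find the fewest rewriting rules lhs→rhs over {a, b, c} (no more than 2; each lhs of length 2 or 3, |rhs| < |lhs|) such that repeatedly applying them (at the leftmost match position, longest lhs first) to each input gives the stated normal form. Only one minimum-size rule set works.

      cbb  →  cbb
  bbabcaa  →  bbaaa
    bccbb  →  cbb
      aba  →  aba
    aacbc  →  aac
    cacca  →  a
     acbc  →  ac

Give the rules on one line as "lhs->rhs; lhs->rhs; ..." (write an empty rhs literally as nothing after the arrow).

bc->; cac->b

  | cbb
  | bbabcaa => bbaaa
  | bccbb => cbb
  | aba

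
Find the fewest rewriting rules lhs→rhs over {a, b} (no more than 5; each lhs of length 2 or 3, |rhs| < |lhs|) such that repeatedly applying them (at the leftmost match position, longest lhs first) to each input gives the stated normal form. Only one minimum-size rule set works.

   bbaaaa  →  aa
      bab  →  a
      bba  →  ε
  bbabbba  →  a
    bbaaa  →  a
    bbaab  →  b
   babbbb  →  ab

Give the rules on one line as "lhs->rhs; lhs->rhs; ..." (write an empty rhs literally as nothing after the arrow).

  | bbaaaa => baaaa => aa
  | bab => a
  | bba => ba => ε
  | bbabbba => babbba => abba => aba => a

ba->; baa->; bab->a; bb->b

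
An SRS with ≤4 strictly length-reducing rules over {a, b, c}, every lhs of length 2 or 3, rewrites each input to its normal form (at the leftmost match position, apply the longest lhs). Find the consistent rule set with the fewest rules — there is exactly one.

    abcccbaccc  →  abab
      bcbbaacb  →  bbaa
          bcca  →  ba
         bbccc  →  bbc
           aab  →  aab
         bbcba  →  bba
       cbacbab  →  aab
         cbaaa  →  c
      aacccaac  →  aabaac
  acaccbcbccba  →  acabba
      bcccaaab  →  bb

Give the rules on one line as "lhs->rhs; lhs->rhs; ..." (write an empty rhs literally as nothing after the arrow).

aaa->c; bcc->b; cb->; ccc->b

  | abcccbaccc => abcbaccc => abaccc => abab
  | bcbbaacb => bbaacb => bbaa
  | bcca => ba
  | bbccc => bbc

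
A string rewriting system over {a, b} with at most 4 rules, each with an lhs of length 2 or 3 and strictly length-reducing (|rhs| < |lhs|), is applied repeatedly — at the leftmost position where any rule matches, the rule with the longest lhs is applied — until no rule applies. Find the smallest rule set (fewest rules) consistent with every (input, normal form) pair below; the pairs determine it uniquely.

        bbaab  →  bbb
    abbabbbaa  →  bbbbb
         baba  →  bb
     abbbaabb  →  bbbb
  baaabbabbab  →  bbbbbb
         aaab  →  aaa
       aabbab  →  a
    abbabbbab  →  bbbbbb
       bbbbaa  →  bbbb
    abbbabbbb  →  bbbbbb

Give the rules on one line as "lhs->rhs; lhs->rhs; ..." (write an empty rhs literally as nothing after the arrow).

ab->a; aba->bb; ba->b

  | bbaab => bbab => bbb
  | abbabbbaa => ababbbaa => bbbbbaa => bbbbba => bbbbb
  | baba => bba => bb
  | abbbaabb => abbaabb => abaabb => bbabb => bbbb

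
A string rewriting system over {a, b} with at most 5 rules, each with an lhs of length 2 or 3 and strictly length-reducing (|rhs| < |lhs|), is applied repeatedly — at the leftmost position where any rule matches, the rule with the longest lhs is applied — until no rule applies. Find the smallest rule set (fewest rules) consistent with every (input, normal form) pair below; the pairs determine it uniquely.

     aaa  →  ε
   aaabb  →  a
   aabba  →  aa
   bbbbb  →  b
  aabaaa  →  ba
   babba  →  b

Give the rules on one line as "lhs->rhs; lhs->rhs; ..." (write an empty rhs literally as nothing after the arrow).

aaa->; ab->b; aba->b; bb->a

  | aaa => ε
  | aaabb => bb => a
  | aabba => abba => bba => aa
  | bbbbb => abbb => bbb => ab => b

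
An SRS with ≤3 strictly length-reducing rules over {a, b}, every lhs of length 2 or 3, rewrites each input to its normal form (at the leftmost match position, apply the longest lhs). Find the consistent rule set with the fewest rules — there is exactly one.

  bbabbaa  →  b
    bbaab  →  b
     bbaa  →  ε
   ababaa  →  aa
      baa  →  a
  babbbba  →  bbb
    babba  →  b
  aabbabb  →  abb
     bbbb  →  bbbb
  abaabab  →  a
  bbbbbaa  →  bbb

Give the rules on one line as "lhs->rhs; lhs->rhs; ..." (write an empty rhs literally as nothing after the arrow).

aab->a; ba->

  | bbabbaa => bbbaa => bba => b
  | bbaab => bab => b
  | bbaa => ba => ε
  | ababaa => abaa => aa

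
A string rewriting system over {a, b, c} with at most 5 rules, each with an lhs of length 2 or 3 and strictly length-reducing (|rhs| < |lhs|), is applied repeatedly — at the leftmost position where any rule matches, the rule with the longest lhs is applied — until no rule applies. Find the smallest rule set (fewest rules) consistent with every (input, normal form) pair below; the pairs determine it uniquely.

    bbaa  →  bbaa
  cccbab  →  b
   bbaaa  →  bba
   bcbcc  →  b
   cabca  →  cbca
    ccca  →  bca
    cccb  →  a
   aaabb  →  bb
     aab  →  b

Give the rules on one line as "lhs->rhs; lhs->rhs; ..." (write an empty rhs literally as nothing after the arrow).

  | bbaa
  | cccbab => bcbab => aab => ab => b
  | bbaaa => bba
  | bcbcc => acc => ab => b

aaa->a; ab->b; bcb->a; cc->b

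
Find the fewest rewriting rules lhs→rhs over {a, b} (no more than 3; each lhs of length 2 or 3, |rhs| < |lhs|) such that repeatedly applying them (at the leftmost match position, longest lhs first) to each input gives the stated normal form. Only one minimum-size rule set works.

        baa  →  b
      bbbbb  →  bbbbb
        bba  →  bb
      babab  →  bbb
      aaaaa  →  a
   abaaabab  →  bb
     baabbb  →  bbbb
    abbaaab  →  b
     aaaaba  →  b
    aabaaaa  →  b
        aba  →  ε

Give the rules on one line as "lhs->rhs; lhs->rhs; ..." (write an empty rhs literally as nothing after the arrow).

aa->; ab->a; ba->b

  | baa => ba => b
  | bbbbb
  | bba => bb
  | babab => bbab => bbb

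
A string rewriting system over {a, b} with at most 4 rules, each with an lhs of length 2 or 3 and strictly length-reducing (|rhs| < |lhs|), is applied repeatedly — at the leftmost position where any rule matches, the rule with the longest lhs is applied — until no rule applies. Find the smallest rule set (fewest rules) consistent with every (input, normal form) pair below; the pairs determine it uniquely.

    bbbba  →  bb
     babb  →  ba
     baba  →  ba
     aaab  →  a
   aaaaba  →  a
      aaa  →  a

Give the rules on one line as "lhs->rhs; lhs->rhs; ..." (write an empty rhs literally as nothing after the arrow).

  | bbbba => bb
  | babb => bab => ba
  | baba => baa => ba
  | aaab => aab => ab => a

aa->a; ab->a; bba->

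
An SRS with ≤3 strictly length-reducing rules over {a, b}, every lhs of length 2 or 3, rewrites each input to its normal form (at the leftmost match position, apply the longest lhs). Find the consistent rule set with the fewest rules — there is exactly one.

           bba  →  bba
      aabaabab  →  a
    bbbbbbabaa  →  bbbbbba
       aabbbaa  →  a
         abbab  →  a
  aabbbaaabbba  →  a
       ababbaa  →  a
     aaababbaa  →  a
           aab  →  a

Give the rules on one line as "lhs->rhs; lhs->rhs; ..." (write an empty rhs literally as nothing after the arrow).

aa->a; ab->a

  | bba
  | aabaabab => abaabab => aaabab => aabab => abab => aab => ab => a
  | bbbbbbabaa => bbbbbbaaa => bbbbbbaa => bbbbbba
  | aabbbaa => abbbaa => abbaa => abaa => aaa => aa => a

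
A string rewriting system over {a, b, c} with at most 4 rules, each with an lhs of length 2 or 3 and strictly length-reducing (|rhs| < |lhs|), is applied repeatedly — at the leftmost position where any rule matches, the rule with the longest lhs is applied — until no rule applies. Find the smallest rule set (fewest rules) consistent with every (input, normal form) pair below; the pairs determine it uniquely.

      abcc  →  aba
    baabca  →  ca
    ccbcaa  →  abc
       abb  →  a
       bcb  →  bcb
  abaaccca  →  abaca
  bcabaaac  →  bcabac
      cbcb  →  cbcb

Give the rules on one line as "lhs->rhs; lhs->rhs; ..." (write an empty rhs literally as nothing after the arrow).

  | abcc => aba
  | baabca => bbca => ca
  | ccbcaa => abcaa => abc
  | abb => a

aa->; bb->; cc->a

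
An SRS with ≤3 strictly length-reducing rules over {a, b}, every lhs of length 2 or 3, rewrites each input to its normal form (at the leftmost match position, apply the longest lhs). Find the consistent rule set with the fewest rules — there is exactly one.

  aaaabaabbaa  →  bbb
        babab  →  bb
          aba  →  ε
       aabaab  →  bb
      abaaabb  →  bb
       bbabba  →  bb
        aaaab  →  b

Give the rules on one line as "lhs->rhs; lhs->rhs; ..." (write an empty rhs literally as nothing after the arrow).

  | aaaabaabbaa => aabaabbaa => baabbaa => bbbaa => bbb
  | babab => baab => bb
  | aba => aa => ε
  | aabaab => baab => bb

aa->; ab->a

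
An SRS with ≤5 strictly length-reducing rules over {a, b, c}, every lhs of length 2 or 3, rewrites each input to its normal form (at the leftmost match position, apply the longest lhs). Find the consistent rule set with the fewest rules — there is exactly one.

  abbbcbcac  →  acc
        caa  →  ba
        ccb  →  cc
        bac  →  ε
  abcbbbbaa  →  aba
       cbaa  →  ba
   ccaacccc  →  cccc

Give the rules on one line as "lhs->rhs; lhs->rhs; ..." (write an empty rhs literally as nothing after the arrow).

bac->; bc->c; ca->b; cb->c

  | abbbcbcac => abbcbcac => abcbcac => acbcac => accac => acbc => acc
  | caa => ba
  | ccb => cc
  | bac => ε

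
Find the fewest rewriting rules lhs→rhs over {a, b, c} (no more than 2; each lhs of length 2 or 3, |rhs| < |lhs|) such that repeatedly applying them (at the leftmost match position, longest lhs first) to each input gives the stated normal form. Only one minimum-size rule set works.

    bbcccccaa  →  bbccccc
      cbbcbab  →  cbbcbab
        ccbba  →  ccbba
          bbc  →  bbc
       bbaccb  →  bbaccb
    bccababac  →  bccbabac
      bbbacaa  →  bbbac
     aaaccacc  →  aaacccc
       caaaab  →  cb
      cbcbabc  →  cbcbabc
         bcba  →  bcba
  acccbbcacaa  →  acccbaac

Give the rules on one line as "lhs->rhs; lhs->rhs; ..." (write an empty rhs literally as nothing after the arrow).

bca->aa; ca->c

  | bbcccccaa => bbccccca => bbccccc
  | cbbcbab
  | ccbba
  | bbc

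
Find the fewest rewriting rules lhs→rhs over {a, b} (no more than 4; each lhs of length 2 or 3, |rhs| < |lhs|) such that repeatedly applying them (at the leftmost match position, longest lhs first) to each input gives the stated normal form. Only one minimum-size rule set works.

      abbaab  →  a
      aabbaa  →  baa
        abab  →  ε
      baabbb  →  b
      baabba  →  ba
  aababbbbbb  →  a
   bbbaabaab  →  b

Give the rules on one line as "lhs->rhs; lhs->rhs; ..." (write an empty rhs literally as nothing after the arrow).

aab->; ab->a; bb->b

  | abbaab => abaab => aaab => a
  | aabbaa => baa
  | abab => aab => ε
  | baabbb => bbb => bb => b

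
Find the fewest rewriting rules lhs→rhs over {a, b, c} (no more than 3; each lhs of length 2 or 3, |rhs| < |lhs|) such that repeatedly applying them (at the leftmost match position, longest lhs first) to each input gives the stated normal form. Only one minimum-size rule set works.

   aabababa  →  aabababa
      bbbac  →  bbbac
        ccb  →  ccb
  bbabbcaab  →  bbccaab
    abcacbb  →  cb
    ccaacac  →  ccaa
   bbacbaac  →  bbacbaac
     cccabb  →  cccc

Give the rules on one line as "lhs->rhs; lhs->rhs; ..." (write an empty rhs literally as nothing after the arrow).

abb->c; cac->

  | aabababa
  | bbbac
  | ccb
  | bbabbcaab => bbccaab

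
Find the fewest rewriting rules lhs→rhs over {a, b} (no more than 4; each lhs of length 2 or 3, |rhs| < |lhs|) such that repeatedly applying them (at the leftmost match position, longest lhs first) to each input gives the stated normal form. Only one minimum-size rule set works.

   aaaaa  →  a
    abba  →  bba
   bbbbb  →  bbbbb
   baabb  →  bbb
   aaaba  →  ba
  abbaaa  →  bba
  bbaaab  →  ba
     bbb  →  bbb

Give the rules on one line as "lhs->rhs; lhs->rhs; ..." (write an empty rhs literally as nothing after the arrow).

aa->; ab->b; bab->a

  | aaaaa => aaa => a
  | abba => bba
  | bbbbb
  | baabb => bbb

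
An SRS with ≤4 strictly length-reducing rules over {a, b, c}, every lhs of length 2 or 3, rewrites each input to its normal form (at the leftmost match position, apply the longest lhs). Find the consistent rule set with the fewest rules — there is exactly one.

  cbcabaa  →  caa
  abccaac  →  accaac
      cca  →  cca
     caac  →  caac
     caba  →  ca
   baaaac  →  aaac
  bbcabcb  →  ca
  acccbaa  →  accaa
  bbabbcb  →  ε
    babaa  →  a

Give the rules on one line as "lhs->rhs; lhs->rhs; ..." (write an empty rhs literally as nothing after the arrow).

ba->; bc->c; cb->

  | cbcabaa => cabaa => caa
  | abccaac => accaac
  | cca
  | caac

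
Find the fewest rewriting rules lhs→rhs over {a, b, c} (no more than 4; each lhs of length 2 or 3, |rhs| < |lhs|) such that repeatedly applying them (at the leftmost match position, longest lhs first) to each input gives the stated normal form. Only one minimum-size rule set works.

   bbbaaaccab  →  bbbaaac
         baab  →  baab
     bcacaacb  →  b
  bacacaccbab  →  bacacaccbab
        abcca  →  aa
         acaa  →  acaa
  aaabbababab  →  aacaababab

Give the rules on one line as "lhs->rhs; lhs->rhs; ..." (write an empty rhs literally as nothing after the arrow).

  | bbbaaaccab => bbbaaac
  | baab
  | bcacaacb => bcacabb => bcab => b
  | bacacaccbab

abb->ca; acb->bb; bcc->; cab->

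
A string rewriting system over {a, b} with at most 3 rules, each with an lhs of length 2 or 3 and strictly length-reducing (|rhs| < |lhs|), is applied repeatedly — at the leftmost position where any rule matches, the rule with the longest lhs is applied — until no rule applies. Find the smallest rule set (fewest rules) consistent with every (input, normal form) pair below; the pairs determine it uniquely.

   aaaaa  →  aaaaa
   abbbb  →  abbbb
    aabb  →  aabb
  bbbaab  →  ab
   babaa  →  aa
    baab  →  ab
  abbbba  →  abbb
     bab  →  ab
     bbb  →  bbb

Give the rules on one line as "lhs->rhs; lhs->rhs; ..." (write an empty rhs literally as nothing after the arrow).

ba->; bab->ab

  | aaaaa
  | abbbb
  | aabb
  | bbbaab => bbab => bab => ab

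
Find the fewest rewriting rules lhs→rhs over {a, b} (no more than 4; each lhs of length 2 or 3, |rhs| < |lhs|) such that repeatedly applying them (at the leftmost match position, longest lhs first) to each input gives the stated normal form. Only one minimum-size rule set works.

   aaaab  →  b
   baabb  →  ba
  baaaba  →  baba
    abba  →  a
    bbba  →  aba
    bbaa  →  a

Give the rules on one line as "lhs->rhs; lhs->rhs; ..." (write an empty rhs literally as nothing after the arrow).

  | aaaab => aab => b
  | baabb => babb => baa => ba
  | baaaba => baaba => baba
  | abba => aaa => a

aa->; baa->ba; bb->a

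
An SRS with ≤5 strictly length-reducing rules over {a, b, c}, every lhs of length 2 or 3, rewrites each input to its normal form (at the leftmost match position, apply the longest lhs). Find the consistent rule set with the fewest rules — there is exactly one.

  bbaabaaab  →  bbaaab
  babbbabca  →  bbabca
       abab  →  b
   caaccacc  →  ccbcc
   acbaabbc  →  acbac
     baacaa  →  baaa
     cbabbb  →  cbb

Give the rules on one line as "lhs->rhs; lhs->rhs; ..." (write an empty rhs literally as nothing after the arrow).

aac->a; aba->; abb->; aca->cb

  | bbaabaaab => bbaaab
  | babbbabca => bbabca
  | abab => b
  | caaccacc => cacacc => ccbcc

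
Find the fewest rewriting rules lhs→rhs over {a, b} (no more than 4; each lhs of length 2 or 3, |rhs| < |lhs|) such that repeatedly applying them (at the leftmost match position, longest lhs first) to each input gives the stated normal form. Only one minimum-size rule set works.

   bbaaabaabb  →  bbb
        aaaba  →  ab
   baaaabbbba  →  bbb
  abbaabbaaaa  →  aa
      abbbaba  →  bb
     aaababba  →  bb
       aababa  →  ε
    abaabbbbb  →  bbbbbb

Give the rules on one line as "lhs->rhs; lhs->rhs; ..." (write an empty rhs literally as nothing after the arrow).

aab->b; aba->ab; abb->bb; ba->

  | bbaaabaabb => baabaabb => abaabb => ababb => abbb => bbb
  | aaaba => aba => ab
  | baaaabbbba => aaabbbba => abbbba => bbbba => bbb
  | abbaabbaaaa => bbaabbaaaa => babbaaaa => bbaaaa => baaa => aa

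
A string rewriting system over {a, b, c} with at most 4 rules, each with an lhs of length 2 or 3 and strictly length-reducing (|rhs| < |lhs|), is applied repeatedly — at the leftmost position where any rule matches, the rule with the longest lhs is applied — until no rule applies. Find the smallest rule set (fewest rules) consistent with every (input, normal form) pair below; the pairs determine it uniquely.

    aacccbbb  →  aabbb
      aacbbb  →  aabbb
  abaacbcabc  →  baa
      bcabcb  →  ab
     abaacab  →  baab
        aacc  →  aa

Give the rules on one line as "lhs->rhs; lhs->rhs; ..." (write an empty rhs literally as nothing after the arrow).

aba->b; ac->a; bc->

  | aacccbbb => aaccbbb => aacbbb => aabbb
  | aacbbb => aabbb
  | abaacbcabc => bacbcabc => babcabc => baabc => baa
  | bcabcb => abcb => ab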